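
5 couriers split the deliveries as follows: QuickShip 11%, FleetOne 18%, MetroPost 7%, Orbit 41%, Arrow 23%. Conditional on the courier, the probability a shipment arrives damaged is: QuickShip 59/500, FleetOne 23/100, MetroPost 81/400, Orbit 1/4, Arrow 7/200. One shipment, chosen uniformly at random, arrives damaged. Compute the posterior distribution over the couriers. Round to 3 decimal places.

QuickShip 0.072, FleetOne 0.231, MetroPost 0.079, Orbit 0.572, Arrow 0.045

Unnormalized posteriors (prior × likelihood):
  QuickShip: 0.11 × 0.118 = 0.01298
  FleetOne: 0.18 × 0.23 = 0.0414
  MetroPost: 0.07 × 0.2025 = 0.014175
  Orbit: 0.41 × 0.25 = 0.1025
  Arrow: 0.23 × 0.035 = 0.00805
Sum = 0.179105.
P(QuickShip | damaged) = 0.01298/0.179105 ≈ 0.072
P(FleetOne | damaged) = 0.0414/0.179105 ≈ 0.231
P(MetroPost | damaged) = 0.014175/0.179105 ≈ 0.079
P(Orbit | damaged) = 0.1025/0.179105 ≈ 0.572
P(Arrow | damaged) = 0.00805/0.179105 ≈ 0.045
(Check: 0.072+0.231+0.079+0.572+0.045 = 0.999.)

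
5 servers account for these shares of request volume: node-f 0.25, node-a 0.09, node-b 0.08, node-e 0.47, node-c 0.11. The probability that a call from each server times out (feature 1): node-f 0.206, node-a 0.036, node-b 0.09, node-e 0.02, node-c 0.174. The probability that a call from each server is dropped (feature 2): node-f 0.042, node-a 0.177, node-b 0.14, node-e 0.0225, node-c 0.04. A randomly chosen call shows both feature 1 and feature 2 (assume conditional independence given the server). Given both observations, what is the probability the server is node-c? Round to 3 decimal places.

Prior × likelihood for each hypothesis:
  node-f: 0.25 × 0.206 × 0.042 = 0.002163
  node-a: 0.09 × 0.036 × 0.177 = 0.00057348
  node-b: 0.08 × 0.09 × 0.14 = 0.001008
  node-e: 0.47 × 0.02 × 0.0225 = 0.0002115
  node-c: 0.11 × 0.174 × 0.04 = 0.0007656
Normalizing constant = 0.00472158.
P(node-c | evidence) = 0.0007656 / 0.00472158 ≈ 0.162.

0.162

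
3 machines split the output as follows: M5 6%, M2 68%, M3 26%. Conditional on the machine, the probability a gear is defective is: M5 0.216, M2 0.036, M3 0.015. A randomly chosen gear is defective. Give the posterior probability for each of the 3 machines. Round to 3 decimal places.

Compute prior × likelihood for every hypothesis:
  M5: 0.06 × 0.216 = 0.01296
  M2: 0.68 × 0.036 = 0.02448
  M3: 0.26 × 0.015 = 0.0039
Sum = 0.04134.
P(M5 | defective) = 0.01296/0.04134 ≈ 0.313
P(M2 | defective) = 0.02448/0.04134 ≈ 0.592
P(M3 | defective) = 0.0039/0.04134 ≈ 0.094
(Check: 0.313+0.592+0.094 = 0.999.)

M5 0.313, M2 0.592, M3 0.094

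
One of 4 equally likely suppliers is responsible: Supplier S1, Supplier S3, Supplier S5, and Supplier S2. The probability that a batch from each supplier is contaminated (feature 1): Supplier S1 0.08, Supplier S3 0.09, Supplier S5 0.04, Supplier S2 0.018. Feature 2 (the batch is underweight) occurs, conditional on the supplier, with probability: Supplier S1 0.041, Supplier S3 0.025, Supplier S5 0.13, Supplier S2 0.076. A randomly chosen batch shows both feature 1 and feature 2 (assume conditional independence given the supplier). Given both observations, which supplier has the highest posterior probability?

Supplier S5

With a uniform prior (1/4 each), posterior ∝ likelihood:
  Supplier S1: 0.08 × 0.041 = 0.00328
  Supplier S3: 0.09 × 0.025 = 0.00225
  Supplier S5: 0.04 × 0.13 = 0.0052
  Supplier S2: 0.018 × 0.076 = 0.001368
Normalizing constant = 0.012098.
Largest term belongs to Supplier S5, so Supplier S5 is most probable.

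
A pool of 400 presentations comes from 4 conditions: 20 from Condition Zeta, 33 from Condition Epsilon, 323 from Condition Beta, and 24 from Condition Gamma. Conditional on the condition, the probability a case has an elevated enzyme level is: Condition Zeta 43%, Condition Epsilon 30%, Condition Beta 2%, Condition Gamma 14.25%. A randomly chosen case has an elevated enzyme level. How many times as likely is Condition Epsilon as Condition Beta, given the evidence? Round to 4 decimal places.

Compute prior × likelihood for every hypothesis:
  Condition Zeta: 0.05 × 0.43 = 0.0215
  Condition Epsilon: 0.0825 × 0.3 = 0.02475
  Condition Beta: 0.8075 × 0.02 = 0.01615
  Condition Gamma: 0.06 × 0.1425 = 0.00855
Normalizing constant = 0.07095.
The ratio is 0.02475 / 0.01615 (the normalizer cancels) = 1.5325.

1.5325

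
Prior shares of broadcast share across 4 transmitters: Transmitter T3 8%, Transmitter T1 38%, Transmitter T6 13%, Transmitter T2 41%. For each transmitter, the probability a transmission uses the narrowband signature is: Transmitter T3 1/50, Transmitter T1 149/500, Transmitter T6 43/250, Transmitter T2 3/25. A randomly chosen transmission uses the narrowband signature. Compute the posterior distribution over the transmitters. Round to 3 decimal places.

By Bayes' rule, posterior ∝ prior × likelihood:
  Transmitter T3: 0.08 × 0.02 = 0.0016
  Transmitter T1: 0.38 × 0.298 = 0.11324
  Transmitter T6: 0.13 × 0.172 = 0.02236
  Transmitter T2: 0.41 × 0.12 = 0.0492
Sum = 0.1864.
P(Transmitter T3 | narrowband) = 0.0016/0.1864 ≈ 0.009
P(Transmitter T1 | narrowband) = 0.11324/0.1864 ≈ 0.608
P(Transmitter T6 | narrowband) = 0.02236/0.1864 ≈ 0.120
P(Transmitter T2 | narrowband) = 0.0492/0.1864 ≈ 0.264
(Check: 0.009+0.608+0.120+0.264 = 1.001.)

Transmitter T3 0.009, Transmitter T1 0.608, Transmitter T6 0.120, Transmitter T2 0.264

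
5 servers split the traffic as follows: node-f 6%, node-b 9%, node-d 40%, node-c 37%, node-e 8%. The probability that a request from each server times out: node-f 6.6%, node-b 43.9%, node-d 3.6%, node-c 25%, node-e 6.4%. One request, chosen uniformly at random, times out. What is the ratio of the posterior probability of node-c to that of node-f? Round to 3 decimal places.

23.359

Unnormalized posteriors (prior × likelihood):
  node-f: 0.06 × 0.066 = 0.00396
  node-b: 0.09 × 0.439 = 0.03951
  node-d: 0.4 × 0.036 = 0.0144
  node-c: 0.37 × 0.25 = 0.0925
  node-e: 0.08 × 0.064 = 0.00512
Normalizing constant = 0.15549.
The ratio is 0.0925 / 0.00396 (the normalizer cancels) = 23.359.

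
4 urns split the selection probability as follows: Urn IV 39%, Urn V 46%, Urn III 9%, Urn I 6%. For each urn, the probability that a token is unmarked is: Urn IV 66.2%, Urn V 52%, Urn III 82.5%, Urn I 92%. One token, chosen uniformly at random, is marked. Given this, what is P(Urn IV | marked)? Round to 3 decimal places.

Taking complements, P(marked | each) = Urn IV 0.338, Urn V 0.48, Urn III 0.175, Urn I 0.08.
Unnormalized posteriors (prior × likelihood):
  Urn IV: 0.39 × 0.338 = 0.13182
  Urn V: 0.46 × 0.48 = 0.2208
  Urn III: 0.09 × 0.175 = 0.01575
  Urn I: 0.06 × 0.08 = 0.0048
Normalizing constant = 0.37317.
P(Urn IV | evidence) = 0.13182 / 0.37317 ≈ 0.353.

0.353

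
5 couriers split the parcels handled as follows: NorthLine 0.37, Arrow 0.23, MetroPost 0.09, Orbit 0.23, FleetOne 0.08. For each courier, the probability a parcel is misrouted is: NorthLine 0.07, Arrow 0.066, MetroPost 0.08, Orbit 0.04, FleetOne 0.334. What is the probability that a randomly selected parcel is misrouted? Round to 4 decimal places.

0.0842

Unnormalized posteriors (prior × likelihood):
  NorthLine: 0.37 × 0.07 = 0.0259
  Arrow: 0.23 × 0.066 = 0.01518
  MetroPost: 0.09 × 0.08 = 0.0072
  Orbit: 0.23 × 0.04 = 0.0092
  FleetOne: 0.08 × 0.334 = 0.02672
P(misrouted) = 0.0259 + 0.01518 + 0.0072 + 0.0092 + 0.02672 = 0.0842 → 0.0842.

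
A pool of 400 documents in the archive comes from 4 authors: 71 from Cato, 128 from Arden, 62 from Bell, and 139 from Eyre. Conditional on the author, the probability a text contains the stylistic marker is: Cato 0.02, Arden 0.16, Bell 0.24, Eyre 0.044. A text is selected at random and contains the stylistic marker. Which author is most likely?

Arden

By Bayes' rule, posterior ∝ prior × likelihood:
  Cato: 0.1775 × 0.02 = 0.00355
  Arden: 0.32 × 0.16 = 0.0512
  Bell: 0.155 × 0.24 = 0.0372
  Eyre: 0.3475 × 0.044 = 0.01529
Total = 0.10724.
Largest term belongs to Arden, so Arden is most probable.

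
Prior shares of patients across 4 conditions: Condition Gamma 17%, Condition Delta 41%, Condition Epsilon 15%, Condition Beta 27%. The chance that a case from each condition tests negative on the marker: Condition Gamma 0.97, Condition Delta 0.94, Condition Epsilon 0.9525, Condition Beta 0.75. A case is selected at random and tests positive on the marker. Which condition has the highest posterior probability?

Taking complements, P(marker-positive | each) = Condition Gamma 0.03, Condition Delta 0.06, Condition Epsilon 0.0475, Condition Beta 0.25.
Compute prior × likelihood for every hypothesis:
  Condition Gamma: 0.17 × 0.03 = 0.0051
  Condition Delta: 0.41 × 0.06 = 0.0246
  Condition Epsilon: 0.15 × 0.0475 = 0.007125
  Condition Beta: 0.27 × 0.25 = 0.0675
Sum = 0.104325.
Largest term belongs to Condition Beta, so Condition Beta is most probable.

Condition Beta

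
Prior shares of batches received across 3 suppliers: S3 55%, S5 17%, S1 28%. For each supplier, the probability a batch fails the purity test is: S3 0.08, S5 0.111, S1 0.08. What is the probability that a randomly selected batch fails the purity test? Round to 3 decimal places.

0.085

Prior × likelihood for each hypothesis:
  S3: 0.55 × 0.08 = 0.044
  S5: 0.17 × 0.111 = 0.01887
  S1: 0.28 × 0.08 = 0.0224
P(off-spec) = 0.044 + 0.01887 + 0.0224 = 0.08527 → 0.085.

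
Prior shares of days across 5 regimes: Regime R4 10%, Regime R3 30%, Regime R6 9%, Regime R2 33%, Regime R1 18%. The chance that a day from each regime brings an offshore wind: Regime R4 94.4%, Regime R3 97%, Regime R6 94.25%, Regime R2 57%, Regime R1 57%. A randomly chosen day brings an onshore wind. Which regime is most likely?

Regime R2

Taking complements, P(onshore | each) = Regime R4 0.056, Regime R3 0.03, Regime R6 0.0575, Regime R2 0.43, Regime R1 0.43.
Compute prior × likelihood for every hypothesis:
  Regime R4: 0.1 × 0.056 = 0.0056
  Regime R3: 0.3 × 0.03 = 0.009
  Regime R6: 0.09 × 0.0575 = 0.005175
  Regime R2: 0.33 × 0.43 = 0.1419
  Regime R1: 0.18 × 0.43 = 0.0774
Sum = 0.239075.
Largest term belongs to Regime R2, so Regime R2 is most probable.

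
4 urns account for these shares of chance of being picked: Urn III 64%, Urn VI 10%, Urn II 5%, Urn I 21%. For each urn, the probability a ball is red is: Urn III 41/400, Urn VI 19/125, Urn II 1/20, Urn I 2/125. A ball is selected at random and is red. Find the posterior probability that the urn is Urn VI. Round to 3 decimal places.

Prior × likelihood for each hypothesis:
  Urn III: 0.64 × 0.1025 = 0.0656
  Urn VI: 0.1 × 0.152 = 0.0152
  Urn II: 0.05 × 0.05 = 0.0025
  Urn I: 0.21 × 0.016 = 0.00336
Normalizing constant = 0.08666.
P(Urn VI | evidence) = 0.0152 / 0.08666 ≈ 0.175.

0.175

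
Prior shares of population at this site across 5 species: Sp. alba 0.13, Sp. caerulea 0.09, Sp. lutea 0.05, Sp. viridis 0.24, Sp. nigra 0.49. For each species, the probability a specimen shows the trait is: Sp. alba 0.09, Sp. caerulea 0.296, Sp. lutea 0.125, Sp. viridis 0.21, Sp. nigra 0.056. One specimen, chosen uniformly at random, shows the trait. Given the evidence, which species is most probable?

Sp. viridis

Prior × likelihood for each hypothesis:
  Sp. alba: 0.13 × 0.09 = 0.0117
  Sp. caerulea: 0.09 × 0.296 = 0.02664
  Sp. lutea: 0.05 × 0.125 = 0.00625
  Sp. viridis: 0.24 × 0.21 = 0.0504
  Sp. nigra: 0.49 × 0.056 = 0.02744
Sum = 0.12243.
Largest term belongs to Sp. viridis, so Sp. viridis is most probable.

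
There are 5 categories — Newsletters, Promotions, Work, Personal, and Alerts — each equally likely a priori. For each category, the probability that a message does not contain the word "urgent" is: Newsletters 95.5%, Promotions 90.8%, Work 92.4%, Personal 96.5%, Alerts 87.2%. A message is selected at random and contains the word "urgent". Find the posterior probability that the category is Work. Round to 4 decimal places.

Taking complements, P(urgent-flag | each) = Newsletters 0.045, Promotions 0.092, Work 0.076, Personal 0.035, Alerts 0.128.
With a uniform prior (1/5 each), posterior ∝ likelihood:
  Newsletters: 0.045
  Promotions: 0.092
  Work: 0.076
  Personal: 0.035
  Alerts: 0.128
Sum = 0.376.
P(Work | evidence) = 0.076 / 0.376 ≈ 0.2021.

0.2021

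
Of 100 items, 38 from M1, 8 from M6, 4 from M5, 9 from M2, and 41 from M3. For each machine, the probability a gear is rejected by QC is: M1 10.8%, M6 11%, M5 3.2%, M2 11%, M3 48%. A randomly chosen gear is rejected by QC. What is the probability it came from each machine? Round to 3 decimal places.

Prior × likelihood for each hypothesis:
  M1: 0.38 × 0.108 = 0.04104
  M6: 0.08 × 0.11 = 0.0088
  M5: 0.04 × 0.032 = 0.00128
  M2: 0.09 × 0.11 = 0.0099
  M3: 0.41 × 0.48 = 0.1968
Total = 0.25782.
P(M1 | rejected) = 0.04104/0.25782 ≈ 0.159
P(M6 | rejected) = 0.0088/0.25782 ≈ 0.034
P(M5 | rejected) = 0.00128/0.25782 ≈ 0.005
P(M2 | rejected) = 0.0099/0.25782 ≈ 0.038
P(M3 | rejected) = 0.1968/0.25782 ≈ 0.763

M1 0.159, M6 0.034, M5 0.005, M2 0.038, M3 0.763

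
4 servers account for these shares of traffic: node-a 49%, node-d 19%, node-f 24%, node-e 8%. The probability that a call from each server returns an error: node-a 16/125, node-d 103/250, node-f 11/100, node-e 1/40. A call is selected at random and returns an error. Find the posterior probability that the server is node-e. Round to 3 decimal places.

Prior × likelihood for each hypothesis:
  node-a: 0.49 × 0.128 = 0.06272
  node-d: 0.19 × 0.412 = 0.07828
  node-f: 0.24 × 0.11 = 0.0264
  node-e: 0.08 × 0.025 = 0.002
Sum = 0.1694.
P(node-e | evidence) = 0.002 / 0.1694 ≈ 0.012.

0.012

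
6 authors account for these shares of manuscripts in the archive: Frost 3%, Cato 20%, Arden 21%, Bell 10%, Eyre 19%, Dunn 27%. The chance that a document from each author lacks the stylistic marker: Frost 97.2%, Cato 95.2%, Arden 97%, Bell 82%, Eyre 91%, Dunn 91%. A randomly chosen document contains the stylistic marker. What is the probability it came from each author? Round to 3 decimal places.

Taking complements, P(marker | each) = Frost 0.028, Cato 0.048, Arden 0.03, Bell 0.18, Eyre 0.09, Dunn 0.09.
Prior × likelihood for each hypothesis:
  Frost: 0.03 × 0.028 = 0.00084
  Cato: 0.2 × 0.048 = 0.0096
  Arden: 0.21 × 0.03 = 0.0063
  Bell: 0.1 × 0.18 = 0.018
  Eyre: 0.19 × 0.09 = 0.0171
  Dunn: 0.27 × 0.09 = 0.0243
Sum = 0.07614.
P(Frost | marker) = 0.00084/0.07614 ≈ 0.011
P(Cato | marker) = 0.0096/0.07614 ≈ 0.126
P(Arden | marker) = 0.0063/0.07614 ≈ 0.083
P(Bell | marker) = 0.018/0.07614 ≈ 0.236
P(Eyre | marker) = 0.0171/0.07614 ≈ 0.225
P(Dunn | marker) = 0.0243/0.07614 ≈ 0.319

Frost 0.011, Cato 0.126, Arden 0.083, Bell 0.236, Eyre 0.225, Dunn 0.319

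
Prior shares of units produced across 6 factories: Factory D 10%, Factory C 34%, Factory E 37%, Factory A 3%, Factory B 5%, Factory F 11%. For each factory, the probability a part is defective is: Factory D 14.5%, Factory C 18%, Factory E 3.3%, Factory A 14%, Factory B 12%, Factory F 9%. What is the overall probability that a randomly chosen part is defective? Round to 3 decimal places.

Unnormalized posteriors (prior × likelihood):
  Factory D: 0.1 × 0.145 = 0.0145
  Factory C: 0.34 × 0.18 = 0.0612
  Factory E: 0.37 × 0.033 = 0.01221
  Factory A: 0.03 × 0.14 = 0.0042
  Factory B: 0.05 × 0.12 = 0.006
  Factory F: 0.11 × 0.09 = 0.0099
P(defective) = 0.0145 + 0.0612 + 0.01221 + 0.0042 + 0.006 + 0.0099 = 0.10801 → 0.108.

0.108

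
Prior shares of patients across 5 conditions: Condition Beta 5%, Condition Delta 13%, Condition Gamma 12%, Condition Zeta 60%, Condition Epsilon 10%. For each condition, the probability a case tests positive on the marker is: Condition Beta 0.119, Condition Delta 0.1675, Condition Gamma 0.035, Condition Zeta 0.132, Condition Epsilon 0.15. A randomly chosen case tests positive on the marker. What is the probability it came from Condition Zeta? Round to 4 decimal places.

0.6279

By Bayes' rule, posterior ∝ prior × likelihood:
  Condition Beta: 0.05 × 0.119 = 0.00595
  Condition Delta: 0.13 × 0.1675 = 0.021775
  Condition Gamma: 0.12 × 0.035 = 0.0042
  Condition Zeta: 0.6 × 0.132 = 0.0792
  Condition Epsilon: 0.1 × 0.15 = 0.015
Total = 0.126125.
P(Condition Zeta | evidence) = 0.0792 / 0.126125 ≈ 0.6279.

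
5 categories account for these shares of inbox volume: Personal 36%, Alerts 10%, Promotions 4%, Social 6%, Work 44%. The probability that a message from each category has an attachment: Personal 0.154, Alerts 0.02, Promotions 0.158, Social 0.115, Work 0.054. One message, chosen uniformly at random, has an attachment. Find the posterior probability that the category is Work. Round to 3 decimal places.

0.252

By Bayes' rule, posterior ∝ prior × likelihood:
  Personal: 0.36 × 0.154 = 0.05544
  Alerts: 0.1 × 0.02 = 0.002
  Promotions: 0.04 × 0.158 = 0.00632
  Social: 0.06 × 0.115 = 0.0069
  Work: 0.44 × 0.054 = 0.02376
Normalizing constant = 0.09442.
P(Work | evidence) = 0.02376 / 0.09442 ≈ 0.252.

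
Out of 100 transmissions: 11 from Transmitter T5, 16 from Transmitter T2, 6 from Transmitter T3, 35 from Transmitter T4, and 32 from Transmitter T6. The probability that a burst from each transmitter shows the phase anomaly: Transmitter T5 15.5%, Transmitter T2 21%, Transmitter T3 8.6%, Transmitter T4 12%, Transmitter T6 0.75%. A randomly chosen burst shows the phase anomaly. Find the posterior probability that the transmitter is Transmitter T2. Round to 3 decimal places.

0.335

Unnormalized posteriors (prior × likelihood):
  Transmitter T5: 0.11 × 0.155 = 0.01705
  Transmitter T2: 0.16 × 0.21 = 0.0336
  Transmitter T3: 0.06 × 0.086 = 0.00516
  Transmitter T4: 0.35 × 0.12 = 0.042
  Transmitter T6: 0.32 × 0.0075 = 0.0024
Normalizing constant = 0.10021.
P(Transmitter T2 | evidence) = 0.0336 / 0.10021 ≈ 0.335.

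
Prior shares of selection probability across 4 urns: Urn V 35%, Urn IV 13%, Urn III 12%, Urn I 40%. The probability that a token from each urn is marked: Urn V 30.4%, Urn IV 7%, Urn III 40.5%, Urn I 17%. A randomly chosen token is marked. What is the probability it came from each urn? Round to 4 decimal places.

Urn V 0.4584, Urn IV 0.0392, Urn III 0.2094, Urn I 0.2930

By Bayes' rule, posterior ∝ prior × likelihood:
  Urn V: 0.35 × 0.304 = 0.1064
  Urn IV: 0.13 × 0.07 = 0.0091
  Urn III: 0.12 × 0.405 = 0.0486
  Urn I: 0.4 × 0.17 = 0.068
Normalizing constant = 0.2321.
P(Urn V | marked) = 0.1064/0.2321 ≈ 0.4584
P(Urn IV | marked) = 0.0091/0.2321 ≈ 0.0392
P(Urn III | marked) = 0.0486/0.2321 ≈ 0.2094
P(Urn I | marked) = 0.068/0.2321 ≈ 0.2930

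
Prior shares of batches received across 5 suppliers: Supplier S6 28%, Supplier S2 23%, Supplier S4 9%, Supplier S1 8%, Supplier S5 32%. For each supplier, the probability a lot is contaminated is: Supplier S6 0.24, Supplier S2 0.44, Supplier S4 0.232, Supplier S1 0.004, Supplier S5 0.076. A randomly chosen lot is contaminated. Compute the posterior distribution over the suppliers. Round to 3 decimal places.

By Bayes' rule, posterior ∝ prior × likelihood:
  Supplier S6: 0.28 × 0.24 = 0.0672
  Supplier S2: 0.23 × 0.44 = 0.1012
  Supplier S4: 0.09 × 0.232 = 0.02088
  Supplier S1: 0.08 × 0.004 = 0.00032
  Supplier S5: 0.32 × 0.076 = 0.02432
Sum = 0.21392.
P(Supplier S6 | contaminated) = 0.0672/0.21392 ≈ 0.314
P(Supplier S2 | contaminated) = 0.1012/0.21392 ≈ 0.473
P(Supplier S4 | contaminated) = 0.02088/0.21392 ≈ 0.098
P(Supplier S1 | contaminated) = 0.00032/0.21392 ≈ 0.001
P(Supplier S5 | contaminated) = 0.02432/0.21392 ≈ 0.114
(Check: 0.314+0.473+0.098+0.001+0.114 = 1.000.)

Supplier S6 0.314, Supplier S2 0.473, Supplier S4 0.098, Supplier S1 0.001, Supplier S5 0.114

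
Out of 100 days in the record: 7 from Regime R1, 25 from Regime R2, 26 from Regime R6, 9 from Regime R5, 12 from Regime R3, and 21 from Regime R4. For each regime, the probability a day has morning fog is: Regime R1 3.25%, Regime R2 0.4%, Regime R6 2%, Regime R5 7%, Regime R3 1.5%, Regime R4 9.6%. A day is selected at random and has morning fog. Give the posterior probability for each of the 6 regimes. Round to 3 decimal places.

Regime R1 0.062, Regime R2 0.027, Regime R6 0.142, Regime R5 0.171, Regime R3 0.049, Regime R4 0.549

Prior × likelihood for each hypothesis:
  Regime R1: 0.07 × 0.0325 = 0.002275
  Regime R2: 0.25 × 0.004 = 0.001
  Regime R6: 0.26 × 0.02 = 0.0052
  Regime R5: 0.09 × 0.07 = 0.0063
  Regime R3: 0.12 × 0.015 = 0.0018
  Regime R4: 0.21 × 0.096 = 0.02016
Normalizing constant = 0.036735.
P(Regime R1 | fog) = 0.002275/0.036735 ≈ 0.062
P(Regime R2 | fog) = 0.001/0.036735 ≈ 0.027
P(Regime R6 | fog) = 0.0052/0.036735 ≈ 0.142
P(Regime R5 | fog) = 0.0063/0.036735 ≈ 0.171
P(Regime R3 | fog) = 0.0018/0.036735 ≈ 0.049
P(Regime R4 | fog) = 0.02016/0.036735 ≈ 0.549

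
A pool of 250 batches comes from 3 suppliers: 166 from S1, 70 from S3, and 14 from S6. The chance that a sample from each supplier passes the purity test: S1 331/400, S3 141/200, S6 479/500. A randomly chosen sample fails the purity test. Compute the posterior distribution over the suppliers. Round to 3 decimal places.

Taking complements, P(off-spec | each) = S1 0.1725, S3 0.295, S6 0.042.
By Bayes' rule, posterior ∝ prior × likelihood:
  S1: 0.664 × 0.1725 = 0.11454
  S3: 0.28 × 0.295 = 0.0826
  S6: 0.056 × 0.042 = 0.002352
Sum = 0.199492.
P(S1 | off-spec) = 0.11454/0.199492 ≈ 0.574
P(S3 | off-spec) = 0.0826/0.199492 ≈ 0.414
P(S6 | off-spec) = 0.002352/0.199492 ≈ 0.012

S1 0.574, S3 0.414, S6 0.012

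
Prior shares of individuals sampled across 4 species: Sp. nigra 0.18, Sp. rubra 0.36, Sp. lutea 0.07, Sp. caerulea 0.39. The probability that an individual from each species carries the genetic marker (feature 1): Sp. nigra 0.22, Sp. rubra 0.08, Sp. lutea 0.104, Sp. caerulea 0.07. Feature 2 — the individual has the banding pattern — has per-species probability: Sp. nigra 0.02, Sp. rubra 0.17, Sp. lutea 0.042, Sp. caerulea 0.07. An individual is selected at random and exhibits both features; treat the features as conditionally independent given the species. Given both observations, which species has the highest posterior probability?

Compute prior × likelihood for every hypothesis:
  Sp. nigra: 0.18 × 0.22 × 0.02 = 0.000792
  Sp. rubra: 0.36 × 0.08 × 0.17 = 0.004896
  Sp. lutea: 0.07 × 0.104 × 0.042 = 0.00030576
  Sp. caerulea: 0.39 × 0.07 × 0.07 = 0.001911
Total = 0.00790476.
Largest term belongs to Sp. rubra, so Sp. rubra is most probable.

Sp. rubra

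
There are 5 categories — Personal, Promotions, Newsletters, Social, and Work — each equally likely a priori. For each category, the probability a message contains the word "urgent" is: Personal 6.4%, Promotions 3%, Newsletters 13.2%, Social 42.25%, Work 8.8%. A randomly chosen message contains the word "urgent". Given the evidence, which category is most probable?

Since the prior is uniform, the posterior is proportional to the likelihood:
  Personal: 0.064
  Promotions: 0.03
  Newsletters: 0.132
  Social: 0.4225
  Work: 0.088
Normalizing constant = 0.7365.
Largest term belongs to Social, so Social is most probable.

Social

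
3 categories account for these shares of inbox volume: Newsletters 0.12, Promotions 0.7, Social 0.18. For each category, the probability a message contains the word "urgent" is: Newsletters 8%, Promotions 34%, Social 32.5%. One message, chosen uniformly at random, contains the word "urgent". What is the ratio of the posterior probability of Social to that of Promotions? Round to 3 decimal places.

Compute prior × likelihood for every hypothesis:
  Newsletters: 0.12 × 0.08 = 0.0096
  Promotions: 0.7 × 0.34 = 0.238
  Social: 0.18 × 0.325 = 0.0585
Total = 0.3061.
The ratio is 0.0585 / 0.238 (the normalizer cancels) = 0.246.

0.246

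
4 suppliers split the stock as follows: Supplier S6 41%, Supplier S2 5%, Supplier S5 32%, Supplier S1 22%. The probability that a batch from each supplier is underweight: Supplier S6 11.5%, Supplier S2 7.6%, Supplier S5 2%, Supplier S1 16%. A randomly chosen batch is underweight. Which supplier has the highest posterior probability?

Supplier S6

Prior × likelihood for each hypothesis:
  Supplier S6: 0.41 × 0.115 = 0.04715
  Supplier S2: 0.05 × 0.076 = 0.0038
  Supplier S5: 0.32 × 0.02 = 0.0064
  Supplier S1: 0.22 × 0.16 = 0.0352
Normalizing constant = 0.09255.
Largest term belongs to Supplier S6, so Supplier S6 is most probable.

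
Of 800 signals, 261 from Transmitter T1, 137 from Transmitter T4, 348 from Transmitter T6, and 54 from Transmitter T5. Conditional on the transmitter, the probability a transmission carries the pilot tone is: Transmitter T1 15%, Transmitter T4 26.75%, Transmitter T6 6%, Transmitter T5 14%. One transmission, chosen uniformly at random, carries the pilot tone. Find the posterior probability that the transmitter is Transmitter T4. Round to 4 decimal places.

Compute prior × likelihood for every hypothesis:
  Transmitter T1: 0.32625 × 0.15 = 0.0489375
  Transmitter T4: 0.17125 × 0.2675 = 0.045809375
  Transmitter T6: 0.435 × 0.06 = 0.0261
  Transmitter T5: 0.0675 × 0.14 = 0.00945
Total = 0.130296875.
P(Transmitter T4 | evidence) = 0.045809375 / 0.130296875 ≈ 0.3516.

0.3516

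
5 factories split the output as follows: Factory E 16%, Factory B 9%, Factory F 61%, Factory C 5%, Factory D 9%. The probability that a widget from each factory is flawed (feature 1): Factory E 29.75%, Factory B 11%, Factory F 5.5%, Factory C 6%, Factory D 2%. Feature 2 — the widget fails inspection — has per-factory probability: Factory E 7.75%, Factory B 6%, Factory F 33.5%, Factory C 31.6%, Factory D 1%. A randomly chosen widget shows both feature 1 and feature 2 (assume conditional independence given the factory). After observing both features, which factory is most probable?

Factory F

By Bayes' rule, posterior ∝ prior × likelihood:
  Factory E: 0.16 × 0.2975 × 0.0775 = 0.003689
  Factory B: 0.09 × 0.11 × 0.06 = 0.000594
  Factory F: 0.61 × 0.055 × 0.335 = 0.01123925
  Factory C: 0.05 × 0.06 × 0.316 = 0.000948
  Factory D: 0.09 × 0.02 × 0.01 = 0.000018
Sum = 0.01648825.
Largest term belongs to Factory F, so Factory F is most probable.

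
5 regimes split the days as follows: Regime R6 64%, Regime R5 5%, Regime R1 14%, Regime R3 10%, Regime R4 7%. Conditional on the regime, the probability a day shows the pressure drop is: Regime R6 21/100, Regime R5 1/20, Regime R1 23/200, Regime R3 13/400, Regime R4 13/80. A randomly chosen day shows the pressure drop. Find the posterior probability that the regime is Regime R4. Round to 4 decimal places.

Prior × likelihood for each hypothesis:
  Regime R6: 0.64 × 0.21 = 0.1344
  Regime R5: 0.05 × 0.05 = 0.0025
  Regime R1: 0.14 × 0.115 = 0.0161
  Regime R3: 0.1 × 0.0325 = 0.00325
  Regime R4: 0.07 × 0.1625 = 0.011375
Total = 0.167625.
P(Regime R4 | evidence) = 0.011375 / 0.167625 ≈ 0.0679.

0.0679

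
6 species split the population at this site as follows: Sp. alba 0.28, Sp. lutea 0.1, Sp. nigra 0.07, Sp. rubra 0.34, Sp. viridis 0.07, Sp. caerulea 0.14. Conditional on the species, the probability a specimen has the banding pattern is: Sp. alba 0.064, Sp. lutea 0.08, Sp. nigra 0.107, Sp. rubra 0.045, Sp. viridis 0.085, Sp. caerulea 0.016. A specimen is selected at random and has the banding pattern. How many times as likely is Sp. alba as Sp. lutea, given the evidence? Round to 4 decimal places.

2.2400

Unnormalized posteriors (prior × likelihood):
  Sp. alba: 0.28 × 0.064 = 0.01792
  Sp. lutea: 0.1 × 0.08 = 0.008
  Sp. nigra: 0.07 × 0.107 = 0.00749
  Sp. rubra: 0.34 × 0.045 = 0.0153
  Sp. viridis: 0.07 × 0.085 = 0.00595
  Sp. caerulea: 0.14 × 0.016 = 0.00224
Total = 0.0569.
The ratio is 0.01792 / 0.008 (the normalizer cancels) = 2.2400.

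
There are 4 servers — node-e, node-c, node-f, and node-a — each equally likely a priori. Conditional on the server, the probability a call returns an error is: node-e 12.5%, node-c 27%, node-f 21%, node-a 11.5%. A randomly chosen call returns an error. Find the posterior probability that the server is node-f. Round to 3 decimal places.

0.292

Since the prior is uniform, the posterior is proportional to the likelihood:
  node-e: 0.125
  node-c: 0.27
  node-f: 0.21
  node-a: 0.115
Total = 0.72.
P(node-f | evidence) = 0.21 / 0.72 ≈ 0.292.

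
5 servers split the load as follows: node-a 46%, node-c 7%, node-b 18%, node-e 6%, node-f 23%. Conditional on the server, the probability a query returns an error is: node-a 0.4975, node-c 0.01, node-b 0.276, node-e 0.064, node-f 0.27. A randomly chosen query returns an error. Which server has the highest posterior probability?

Prior × likelihood for each hypothesis:
  node-a: 0.46 × 0.4975 = 0.22885
  node-c: 0.07 × 0.01 = 0.0007
  node-b: 0.18 × 0.276 = 0.04968
  node-e: 0.06 × 0.064 = 0.00384
  node-f: 0.23 × 0.27 = 0.0621
Normalizing constant = 0.34517.
Largest term belongs to node-a, so node-a is most probable.

node-a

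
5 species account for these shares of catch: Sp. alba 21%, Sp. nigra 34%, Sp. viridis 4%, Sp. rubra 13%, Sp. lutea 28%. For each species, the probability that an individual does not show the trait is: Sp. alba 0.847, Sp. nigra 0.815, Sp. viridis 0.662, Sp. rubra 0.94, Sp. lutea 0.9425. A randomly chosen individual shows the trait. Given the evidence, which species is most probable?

Sp. nigra

Taking complements, P(trait | each) = Sp. alba 0.153, Sp. nigra 0.185, Sp. viridis 0.338, Sp. rubra 0.06, Sp. lutea 0.0575.
By Bayes' rule, posterior ∝ prior × likelihood:
  Sp. alba: 0.21 × 0.153 = 0.03213
  Sp. nigra: 0.34 × 0.185 = 0.0629
  Sp. viridis: 0.04 × 0.338 = 0.01352
  Sp. rubra: 0.13 × 0.06 = 0.0078
  Sp. lutea: 0.28 × 0.0575 = 0.0161
Sum = 0.13245.
Largest term belongs to Sp. nigra, so Sp. nigra is most probable.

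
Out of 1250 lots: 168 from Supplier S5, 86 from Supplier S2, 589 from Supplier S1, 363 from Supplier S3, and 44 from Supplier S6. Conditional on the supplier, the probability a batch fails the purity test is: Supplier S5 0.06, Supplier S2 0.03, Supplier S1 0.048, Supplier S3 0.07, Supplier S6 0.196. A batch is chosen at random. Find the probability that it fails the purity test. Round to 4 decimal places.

Unnormalized posteriors (prior × likelihood):
  Supplier S5: 0.1344 × 0.06 = 0.008064
  Supplier S2: 0.0688 × 0.03 = 0.002064
  Supplier S1: 0.4712 × 0.048 = 0.0226176
  Supplier S3: 0.2904 × 0.07 = 0.020328
  Supplier S6: 0.0352 × 0.196 = 0.0068992
P(off-spec) = 0.008064 + 0.002064 + 0.0226176 + 0.020328 + 0.0068992 = 0.0599728 → 0.0600.

0.0600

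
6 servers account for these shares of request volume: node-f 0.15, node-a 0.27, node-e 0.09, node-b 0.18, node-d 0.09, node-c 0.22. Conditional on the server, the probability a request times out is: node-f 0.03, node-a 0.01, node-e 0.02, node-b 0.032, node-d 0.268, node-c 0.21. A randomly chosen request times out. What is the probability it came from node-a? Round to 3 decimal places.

0.032

Unnormalized posteriors (prior × likelihood):
  node-f: 0.15 × 0.03 = 0.0045
  node-a: 0.27 × 0.01 = 0.0027
  node-e: 0.09 × 0.02 = 0.0018
  node-b: 0.18 × 0.032 = 0.00576
  node-d: 0.09 × 0.268 = 0.02412
  node-c: 0.22 × 0.21 = 0.0462
Sum = 0.08508.
P(node-a | evidence) = 0.0027 / 0.08508 ≈ 0.032.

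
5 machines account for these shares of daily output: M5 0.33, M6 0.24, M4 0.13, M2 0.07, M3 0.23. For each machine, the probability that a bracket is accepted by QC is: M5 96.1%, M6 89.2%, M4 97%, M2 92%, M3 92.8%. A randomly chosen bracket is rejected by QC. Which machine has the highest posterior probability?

Taking complements, P(rejected | each) = M5 0.039, M6 0.108, M4 0.03, M2 0.08, M3 0.072.
By Bayes' rule, posterior ∝ prior × likelihood:
  M5: 0.33 × 0.039 = 0.01287
  M6: 0.24 × 0.108 = 0.02592
  M4: 0.13 × 0.03 = 0.0039
  M2: 0.07 × 0.08 = 0.0056
  M3: 0.23 × 0.072 = 0.01656
Normalizing constant = 0.06485.
Largest term belongs to M6, so M6 is most probable.

M6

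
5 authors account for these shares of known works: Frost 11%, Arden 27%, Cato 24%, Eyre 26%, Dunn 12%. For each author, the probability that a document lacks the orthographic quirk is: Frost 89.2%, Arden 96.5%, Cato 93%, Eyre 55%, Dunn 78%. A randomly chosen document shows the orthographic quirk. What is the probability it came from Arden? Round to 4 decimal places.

Taking complements, P(quirk | each) = Frost 0.108, Arden 0.035, Cato 0.07, Eyre 0.45, Dunn 0.22.
By Bayes' rule, posterior ∝ prior × likelihood:
  Frost: 0.11 × 0.108 = 0.01188
  Arden: 0.27 × 0.035 = 0.00945
  Cato: 0.24 × 0.07 = 0.0168
  Eyre: 0.26 × 0.45 = 0.117
  Dunn: 0.12 × 0.22 = 0.0264
Total = 0.18153.
P(Arden | evidence) = 0.00945 / 0.18153 ≈ 0.0521.

0.0521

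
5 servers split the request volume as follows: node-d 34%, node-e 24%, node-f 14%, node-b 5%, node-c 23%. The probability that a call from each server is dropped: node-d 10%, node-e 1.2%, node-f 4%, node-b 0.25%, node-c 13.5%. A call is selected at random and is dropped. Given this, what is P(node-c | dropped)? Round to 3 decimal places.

0.422

Unnormalized posteriors (prior × likelihood):
  node-d: 0.34 × 0.1 = 0.034
  node-e: 0.24 × 0.012 = 0.00288
  node-f: 0.14 × 0.04 = 0.0056
  node-b: 0.05 × 0.0025 = 0.000125
  node-c: 0.23 × 0.135 = 0.03105
Sum = 0.073655.
P(node-c | evidence) = 0.03105 / 0.073655 ≈ 0.422.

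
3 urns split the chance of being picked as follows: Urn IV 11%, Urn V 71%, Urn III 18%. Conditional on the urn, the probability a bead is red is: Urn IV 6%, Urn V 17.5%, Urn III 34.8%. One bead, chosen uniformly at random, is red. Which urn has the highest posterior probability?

Prior × likelihood for each hypothesis:
  Urn IV: 0.11 × 0.06 = 0.0066
  Urn V: 0.71 × 0.175 = 0.12425
  Urn III: 0.18 × 0.348 = 0.06264
Total = 0.19349.
Largest term belongs to Urn V, so Urn V is most probable.

Urn V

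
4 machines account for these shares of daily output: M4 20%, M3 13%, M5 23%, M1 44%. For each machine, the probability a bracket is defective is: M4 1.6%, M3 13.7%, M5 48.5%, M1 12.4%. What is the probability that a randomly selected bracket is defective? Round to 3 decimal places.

0.187

By Bayes' rule, posterior ∝ prior × likelihood:
  M4: 0.2 × 0.016 = 0.0032
  M3: 0.13 × 0.137 = 0.01781
  M5: 0.23 × 0.485 = 0.11155
  M1: 0.44 × 0.124 = 0.05456
P(defective) = 0.0032 + 0.01781 + 0.11155 + 0.05456 = 0.18712 → 0.187.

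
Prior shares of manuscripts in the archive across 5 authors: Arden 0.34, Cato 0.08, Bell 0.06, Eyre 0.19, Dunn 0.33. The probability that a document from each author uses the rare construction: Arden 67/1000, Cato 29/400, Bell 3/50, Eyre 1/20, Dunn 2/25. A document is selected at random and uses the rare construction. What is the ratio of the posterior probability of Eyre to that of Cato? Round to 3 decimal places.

1.638

Compute prior × likelihood for every hypothesis:
  Arden: 0.34 × 0.067 = 0.02278
  Cato: 0.08 × 0.0725 = 0.0058
  Bell: 0.06 × 0.06 = 0.0036
  Eyre: 0.19 × 0.05 = 0.0095
  Dunn: 0.33 × 0.08 = 0.0264
Total = 0.06808.
The ratio is 0.0095 / 0.0058 (the normalizer cancels) = 1.638.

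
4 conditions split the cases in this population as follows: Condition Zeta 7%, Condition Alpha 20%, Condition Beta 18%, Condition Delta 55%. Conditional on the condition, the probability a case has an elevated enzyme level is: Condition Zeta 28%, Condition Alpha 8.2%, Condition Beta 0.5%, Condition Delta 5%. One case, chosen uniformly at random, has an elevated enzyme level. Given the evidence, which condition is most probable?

Prior × likelihood for each hypothesis:
  Condition Zeta: 0.07 × 0.28 = 0.0196
  Condition Alpha: 0.2 × 0.082 = 0.0164
  Condition Beta: 0.18 × 0.005 = 0.0009
  Condition Delta: 0.55 × 0.05 = 0.0275
Normalizing constant = 0.0644.
Largest term belongs to Condition Delta, so Condition Delta is most probable.

Condition Delta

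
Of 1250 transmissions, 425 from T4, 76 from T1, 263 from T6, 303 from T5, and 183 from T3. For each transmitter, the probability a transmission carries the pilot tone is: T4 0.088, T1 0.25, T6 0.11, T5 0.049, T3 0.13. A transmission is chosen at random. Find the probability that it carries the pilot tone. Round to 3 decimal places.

0.099

By Bayes' rule, posterior ∝ prior × likelihood:
  T4: 0.34 × 0.088 = 0.02992
  T1: 0.0608 × 0.25 = 0.0152
  T6: 0.2104 × 0.11 = 0.023144
  T5: 0.2424 × 0.049 = 0.0118776
  T3: 0.1464 × 0.13 = 0.019032
P(pilot) = 0.02992 + 0.0152 + 0.023144 + 0.0118776 + 0.019032 = 0.0991736 → 0.099.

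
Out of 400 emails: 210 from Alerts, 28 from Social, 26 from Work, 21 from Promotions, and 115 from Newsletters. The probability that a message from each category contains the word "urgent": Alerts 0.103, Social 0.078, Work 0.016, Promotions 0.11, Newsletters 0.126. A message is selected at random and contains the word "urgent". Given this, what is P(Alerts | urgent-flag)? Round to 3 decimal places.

Compute prior × likelihood for every hypothesis:
  Alerts: 0.525 × 0.103 = 0.054075
  Social: 0.07 × 0.078 = 0.00546
  Work: 0.065 × 0.016 = 0.00104
  Promotions: 0.0525 × 0.11 = 0.005775
  Newsletters: 0.2875 × 0.126 = 0.036225
Sum = 0.102575.
P(Alerts | evidence) = 0.054075 / 0.102575 ≈ 0.527.

0.527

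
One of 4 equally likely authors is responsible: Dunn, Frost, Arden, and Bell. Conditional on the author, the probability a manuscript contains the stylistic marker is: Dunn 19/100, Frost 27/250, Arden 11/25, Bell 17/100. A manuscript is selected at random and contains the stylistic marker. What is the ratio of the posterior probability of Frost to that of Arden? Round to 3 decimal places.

Since the prior is uniform, the posterior is proportional to the likelihood:
  Dunn: 0.19
  Frost: 0.108
  Arden: 0.44
  Bell: 0.17
Total = 0.908.
The ratio is 0.108 / 0.44 (the normalizer cancels) = 0.245.

0.245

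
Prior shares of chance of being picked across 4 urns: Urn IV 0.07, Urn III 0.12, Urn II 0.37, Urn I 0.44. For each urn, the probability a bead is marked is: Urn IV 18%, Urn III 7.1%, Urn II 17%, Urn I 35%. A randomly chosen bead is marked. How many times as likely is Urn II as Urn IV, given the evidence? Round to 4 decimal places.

Compute prior × likelihood for every hypothesis:
  Urn IV: 0.07 × 0.18 = 0.0126
  Urn III: 0.12 × 0.071 = 0.00852
  Urn II: 0.37 × 0.17 = 0.0629
  Urn I: 0.44 × 0.35 = 0.154
Normalizing constant = 0.23802.
The ratio is 0.0629 / 0.0126 (the normalizer cancels) = 4.9921.

4.9921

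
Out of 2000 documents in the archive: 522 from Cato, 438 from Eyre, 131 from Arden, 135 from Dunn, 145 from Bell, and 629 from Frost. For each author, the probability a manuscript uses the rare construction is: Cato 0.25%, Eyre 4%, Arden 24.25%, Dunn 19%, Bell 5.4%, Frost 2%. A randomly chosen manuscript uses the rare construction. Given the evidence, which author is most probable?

Arden

Compute prior × likelihood for every hypothesis:
  Cato: 0.261 × 0.0025 = 0.0006525
  Eyre: 0.219 × 0.04 = 0.00876
  Arden: 0.0655 × 0.2425 = 0.01588375
  Dunn: 0.0675 × 0.19 = 0.012825
  Bell: 0.0725 × 0.054 = 0.003915
  Frost: 0.3145 × 0.02 = 0.00629
Normalizing constant = 0.04832625.
Largest term belongs to Arden, so Arden is most probable.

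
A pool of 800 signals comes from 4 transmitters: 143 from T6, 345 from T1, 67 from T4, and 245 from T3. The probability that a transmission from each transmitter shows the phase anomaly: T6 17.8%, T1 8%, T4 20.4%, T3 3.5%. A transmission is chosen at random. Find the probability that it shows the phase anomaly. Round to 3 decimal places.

By Bayes' rule, posterior ∝ prior × likelihood:
  T6: 0.17875 × 0.178 = 0.0318175
  T1: 0.43125 × 0.08 = 0.0345
  T4: 0.08375 × 0.204 = 0.017085
  T3: 0.30625 × 0.035 = 0.01071875
P(anomaly) = 0.0318175 + 0.0345 + 0.017085 + 0.01071875 = 0.09412125 → 0.094.

0.094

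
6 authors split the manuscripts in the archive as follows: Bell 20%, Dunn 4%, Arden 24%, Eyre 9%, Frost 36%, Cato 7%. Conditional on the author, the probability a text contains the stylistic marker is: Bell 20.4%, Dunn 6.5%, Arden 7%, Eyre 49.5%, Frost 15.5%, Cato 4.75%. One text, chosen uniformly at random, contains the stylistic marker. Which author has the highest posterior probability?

Frost

By Bayes' rule, posterior ∝ prior × likelihood:
  Bell: 0.2 × 0.204 = 0.0408
  Dunn: 0.04 × 0.065 = 0.0026
  Arden: 0.24 × 0.07 = 0.0168
  Eyre: 0.09 × 0.495 = 0.04455
  Frost: 0.36 × 0.155 = 0.0558
  Cato: 0.07 × 0.0475 = 0.003325
Normalizing constant = 0.163875.
Largest term belongs to Frost, so Frost is most probable.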